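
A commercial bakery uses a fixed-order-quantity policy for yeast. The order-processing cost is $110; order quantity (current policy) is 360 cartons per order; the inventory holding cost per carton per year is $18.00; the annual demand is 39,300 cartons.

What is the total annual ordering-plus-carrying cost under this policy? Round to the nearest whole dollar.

$15,248

Orders/yr = 39,300/360 = 109.167; ordering cost = 109.167 × $110 = $12,008.33
Average inventory = 360/2 = 180; holding cost = 180 × $18 = $3,240.00
Total = $12,008.33 + $3,240.00 = $15,248.33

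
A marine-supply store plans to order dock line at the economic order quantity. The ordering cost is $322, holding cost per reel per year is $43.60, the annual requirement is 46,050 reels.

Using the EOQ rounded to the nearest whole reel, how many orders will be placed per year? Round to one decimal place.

Optimal lot size Q* = (2 × 46,050 × $322 / $43.6)^½ ≈ 824.74 → Q = 825
Orders per year = D/Q = 46,050 / 825 = 55.818

55.8 orders per year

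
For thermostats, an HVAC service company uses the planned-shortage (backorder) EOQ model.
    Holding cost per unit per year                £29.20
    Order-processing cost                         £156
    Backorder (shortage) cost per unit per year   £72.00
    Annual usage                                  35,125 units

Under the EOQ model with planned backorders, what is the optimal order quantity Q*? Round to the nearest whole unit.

Basic EOQ = √(2·35,125·156/29.2) = 612.624
Backorder adjustment √((H+b)/b) = √((29.2+72)/72) = 1.1856
Q* = 612.624 × 1.1856 ≈ 726.30

726 units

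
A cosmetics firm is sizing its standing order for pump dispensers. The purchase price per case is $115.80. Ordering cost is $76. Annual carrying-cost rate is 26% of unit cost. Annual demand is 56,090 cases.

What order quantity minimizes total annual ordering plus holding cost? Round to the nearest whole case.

Carrying cost H = $115.8 × 26% = $30.1080/case/yr
Optimal lot size Q* = (2 × 56,090 × $76 / $30.108)^½ ≈ 532.14

532 cases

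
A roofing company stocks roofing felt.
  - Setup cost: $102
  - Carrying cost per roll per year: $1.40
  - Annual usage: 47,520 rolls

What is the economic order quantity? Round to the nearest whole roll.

Optimal lot size Q* = (2 × 47,520 × $102 / $1.4)^½ ≈ 2,631.41

2,631 rolls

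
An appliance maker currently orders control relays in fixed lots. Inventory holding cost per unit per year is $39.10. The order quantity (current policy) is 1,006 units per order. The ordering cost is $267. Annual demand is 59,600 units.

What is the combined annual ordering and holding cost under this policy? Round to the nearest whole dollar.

$35,486

Annual ordering cost = (D/Q)·S = (59,600/1,006) × 267 = $15,818.29
Annual holding cost  = (Q/2)·H = (1,006/2) × 39.1 = $19,667.30
Total = $15,818.29 + $19,667.30 = $35,485.59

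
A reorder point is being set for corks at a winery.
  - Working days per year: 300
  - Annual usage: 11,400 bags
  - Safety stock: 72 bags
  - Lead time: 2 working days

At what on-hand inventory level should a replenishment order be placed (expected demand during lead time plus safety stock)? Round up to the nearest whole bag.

148 bags

Daily demand d = 11,400 / 300 = 38.000 bags/day
Demand during lead time = 38.000 × 2 = 76.00
Reorder point = 76.00 + 72 = 148.00 → round up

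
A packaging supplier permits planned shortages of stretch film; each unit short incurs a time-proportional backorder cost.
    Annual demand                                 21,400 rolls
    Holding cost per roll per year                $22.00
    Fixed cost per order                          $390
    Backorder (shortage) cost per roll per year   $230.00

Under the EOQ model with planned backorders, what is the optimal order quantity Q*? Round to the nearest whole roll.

Basic EOQ = √(2·21,400·390/22) = 871.050
Backorder adjustment √((H+b)/b) = √((22+230)/230) = 1.0467
Q* = 871.050 × 1.0467 ≈ 911.76

912 rolls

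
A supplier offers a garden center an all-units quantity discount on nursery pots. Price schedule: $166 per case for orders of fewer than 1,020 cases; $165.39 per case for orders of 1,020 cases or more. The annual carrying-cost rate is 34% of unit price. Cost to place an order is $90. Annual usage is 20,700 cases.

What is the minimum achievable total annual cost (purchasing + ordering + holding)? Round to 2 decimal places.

$3,450,701.57

H₁ = 34%×$166 = $56.4400;  H₂ = 34%×$165.39 = $56.2326
EOQ₁ = √(2×20,700×90/56.4400) = 256.94  (< 1,020, feasible at tier 1)
EOQ₂ = √(2×20,700×90/56.2326) = 257.41  (< 1,020 → use Q = 1,020 at tier-2 price)
TC(tier 1 (EOQ₁), Q≈256.9) = $3,450,701.57
TC(tier 2, Q≈1,020.0) = $3,454,078.10
Minimum at tier 1 (EOQ₁): $3,450,701.57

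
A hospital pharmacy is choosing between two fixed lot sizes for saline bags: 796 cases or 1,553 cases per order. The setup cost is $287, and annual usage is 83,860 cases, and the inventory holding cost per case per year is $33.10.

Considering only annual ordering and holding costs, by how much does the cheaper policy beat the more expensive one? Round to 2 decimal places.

$2,209.97

For each Q, cost = (D/Q)·S + (Q/2)·H.
TC(796) = (83,860/796)×287 + (796/2)×33.1 = $43,409.75
TC(1,553) = (83,860/1,553)×287 + (1,553/2)×33.1 = $41,199.78
Cheaper: Q = 1,553.  Difference = $2,209.97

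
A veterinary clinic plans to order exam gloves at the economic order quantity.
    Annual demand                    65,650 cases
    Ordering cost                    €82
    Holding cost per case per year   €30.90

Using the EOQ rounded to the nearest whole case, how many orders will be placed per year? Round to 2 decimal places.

111.27 orders per year

EOQ = √(2DS/H) = √(2 × 65,650 × 82 / 30.9)
    = √(348,433.66) ≈ 590.28 → Q = 590
Orders per year = D/Q = 65,650 / 590 = 111.271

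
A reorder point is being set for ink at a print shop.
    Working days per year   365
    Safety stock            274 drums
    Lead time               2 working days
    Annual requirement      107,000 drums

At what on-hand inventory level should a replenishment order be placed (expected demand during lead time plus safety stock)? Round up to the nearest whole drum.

861 drums

Daily demand d = 107,000 / 365 = 293.151 drums/day
Demand during lead time = 293.151 × 2 = 586.30
Reorder point = 586.30 + 274 = 860.30 → round up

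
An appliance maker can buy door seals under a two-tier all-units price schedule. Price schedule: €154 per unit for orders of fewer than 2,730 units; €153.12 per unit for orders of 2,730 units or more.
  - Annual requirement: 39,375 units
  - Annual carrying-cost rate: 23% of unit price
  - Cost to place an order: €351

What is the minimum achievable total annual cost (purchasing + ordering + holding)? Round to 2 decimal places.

€6,082,234.52

H₁ = 23%×€154 = €35.4200;  H₂ = 23%×€153.12 = €35.2176
EOQ₁ = √(2×39,375×351/35.4200) = 883.39  (< 2,730, feasible at tier 1)
EOQ₂ = √(2×39,375×351/35.2176) = 885.93  (< 2,730 → use Q = 2,730 at tier-2 price)
TC(tier 1 (EOQ₁), Q≈883.4) = €6,095,039.82
TC(tier 2, Q≈2,730.0) = €6,082,234.52
Minimum at tier 2: €6,082,234.52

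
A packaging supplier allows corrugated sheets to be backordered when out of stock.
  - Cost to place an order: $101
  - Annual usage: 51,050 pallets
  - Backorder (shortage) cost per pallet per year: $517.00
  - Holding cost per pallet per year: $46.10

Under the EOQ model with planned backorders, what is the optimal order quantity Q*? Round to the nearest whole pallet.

494 pallets

Q* = √(2DS/H) · √((H + b)/b)
   = √(2 × 51,050 × 101 / 46.1) · √((46.1 + 517) / 517)
   = 472.959 × 1.0436 ≈ 493.59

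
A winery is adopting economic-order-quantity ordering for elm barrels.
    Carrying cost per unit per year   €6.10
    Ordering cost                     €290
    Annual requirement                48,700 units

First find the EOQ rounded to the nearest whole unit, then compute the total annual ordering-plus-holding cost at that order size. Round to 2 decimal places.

€13,126.33

EOQ = √(2DS/H) = √(2 × 48,700 × 290 / 6.1)
    = √(4,630,491.80) ≈ 2,151.86 → Q = 2,152 units
Orders/yr = 48,700/2,152 = 22.630; ordering cost = 22.630 × €290 = €6,562.73
Average inventory = 2,152/2 = 1076; holding cost = 1076 × €6.1 = €6,563.60
Total = €6,562.73 + €6,563.60 = €13,126.33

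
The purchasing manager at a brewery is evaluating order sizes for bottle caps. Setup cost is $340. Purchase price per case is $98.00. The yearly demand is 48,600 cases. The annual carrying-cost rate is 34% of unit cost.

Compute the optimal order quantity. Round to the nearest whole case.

Carrying cost H = $98 × 34% = $33.3200/case/yr
EOQ = √(2DS/H) = √(2 × 48,600 × 340 / 33.32)
    = √(991,836.73) ≈ 995.91

996 cases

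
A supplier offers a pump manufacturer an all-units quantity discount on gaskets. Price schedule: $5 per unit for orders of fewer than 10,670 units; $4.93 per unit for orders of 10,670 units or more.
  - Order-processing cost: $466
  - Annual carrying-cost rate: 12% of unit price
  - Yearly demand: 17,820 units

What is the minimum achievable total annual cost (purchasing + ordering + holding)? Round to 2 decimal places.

$91,787.05

H₁ = 12%×$5 = $0.6000;  H₂ = 12%×$4.93 = $0.5916
EOQ₁ = √(2×17,820×466/0.6000) = 5,261.22  (< 10,670, feasible at tier 1)
EOQ₂ = √(2×17,820×466/0.5916) = 5,298.44  (< 10,670 → use Q = 10,670 at tier-2 price)
TC(tier 1 (EOQ₁), Q≈5,261.2) = $92,256.73
TC(tier 2, Q≈10,670.0) = $91,787.05
Minimum at tier 2: $91,787.05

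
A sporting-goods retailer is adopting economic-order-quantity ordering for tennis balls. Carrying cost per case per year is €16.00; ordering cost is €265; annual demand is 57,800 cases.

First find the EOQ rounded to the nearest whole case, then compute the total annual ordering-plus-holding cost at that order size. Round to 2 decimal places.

€22,139.20

Q* = √(2·D·S / H) = √(2·57,800·265 / 16) = √1,914,625.0 ≈ 1,383.70 → Q = 1,384 cases
Ordering: D/Q × S = 57,800/1,384 × €265 = €11,067.20
Holding:  Q/2 × H = 1,384/2 × €16 = €11,072.00
Total = €11,067.20 + €11,072.00 = €22,139.20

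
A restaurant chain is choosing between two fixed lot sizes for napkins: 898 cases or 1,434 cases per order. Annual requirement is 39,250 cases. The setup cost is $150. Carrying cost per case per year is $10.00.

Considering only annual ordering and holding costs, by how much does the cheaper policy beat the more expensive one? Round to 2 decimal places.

$229.41

Annual cost at Q: ordering D·S/Q plus holding Q·H/2.
TC(898) = (39,250/898)×150 + (898/2)×10 = $11,046.24
TC(1,434) = (39,250/1,434)×150 + (1,434/2)×10 = $11,275.65
|ΔTC| = |$11,046.24 − $11,275.65| = $229.41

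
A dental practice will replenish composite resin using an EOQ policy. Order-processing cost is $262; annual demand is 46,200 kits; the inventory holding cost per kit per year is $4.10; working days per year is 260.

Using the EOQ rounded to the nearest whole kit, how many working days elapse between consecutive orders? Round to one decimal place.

EOQ = √(2DS/H) = √(2 × 46,200 × 262 / 4.1)
    = √(5,904,585.37) ≈ 2,429.94 → Q = 2,430 kits
T = Q/D × 260 days = 2,430/46,200 × 260 = 13.675 days

13.7 days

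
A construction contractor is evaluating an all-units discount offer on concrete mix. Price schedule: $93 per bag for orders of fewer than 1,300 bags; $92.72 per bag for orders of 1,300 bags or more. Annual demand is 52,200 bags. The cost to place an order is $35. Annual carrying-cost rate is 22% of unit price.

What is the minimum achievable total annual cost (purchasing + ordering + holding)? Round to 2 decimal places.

$4,854,648.34

H₁ = 22%×$93 = $20.4600;  H₂ = 22%×$92.72 = $20.3984
EOQ₁ = √(2×52,200×35/20.4600) = 422.60  (< 1,300, feasible at tier 1)
EOQ₂ = √(2×52,200×35/20.3984) = 423.24  (< 1,300 → use Q = 1,300 at tier-2 price)
TC(tier 1 (EOQ₁), Q≈422.6) = $4,863,246.44
TC(tier 2, Q≈1,300.0) = $4,854,648.34
Minimum at tier 2: $4,854,648.34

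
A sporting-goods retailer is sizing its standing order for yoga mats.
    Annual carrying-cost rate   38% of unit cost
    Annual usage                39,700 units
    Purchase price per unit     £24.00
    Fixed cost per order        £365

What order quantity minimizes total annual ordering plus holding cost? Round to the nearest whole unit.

Holding cost per unit per year: H = 38% × £24 = £9.1200
Optimal lot size Q* = (2 × 39,700 × £365 / £9.12)^½ ≈ 1,782.62

1,783 units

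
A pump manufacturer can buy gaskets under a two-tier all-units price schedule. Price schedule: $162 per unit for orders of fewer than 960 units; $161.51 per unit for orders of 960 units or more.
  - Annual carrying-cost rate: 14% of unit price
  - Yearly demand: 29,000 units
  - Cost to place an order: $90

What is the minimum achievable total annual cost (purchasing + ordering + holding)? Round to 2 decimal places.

$4,697,362.22

H₁ = 14%×$162 = $22.6800;  H₂ = 14%×$161.51 = $22.6114
EOQ₁ = √(2×29,000×90/22.6800) = 479.75  (< 960, feasible at tier 1)
EOQ₂ = √(2×29,000×90/22.6114) = 480.48  (< 960 → use Q = 960 at tier-2 price)
TC(tier 1 (EOQ₁), Q≈479.7) = $4,708,880.70
TC(tier 2, Q≈960.0) = $4,697,362.22
Minimum at tier 2: $4,697,362.22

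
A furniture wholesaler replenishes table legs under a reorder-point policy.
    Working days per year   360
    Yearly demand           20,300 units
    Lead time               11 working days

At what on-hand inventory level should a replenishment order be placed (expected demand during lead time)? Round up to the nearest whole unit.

Daily demand d = 20,300 / 360 = 56.389 units/day
Demand during lead time = 56.389 × 11 = 620.28
Reorder point = 620.28 → round up

621 units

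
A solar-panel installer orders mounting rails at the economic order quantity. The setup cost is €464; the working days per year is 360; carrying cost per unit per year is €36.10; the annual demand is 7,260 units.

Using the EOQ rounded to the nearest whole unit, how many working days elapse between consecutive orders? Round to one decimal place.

21.4 days

EOQ = √(2DS/H) = √(2 × 7,260 × 464 / 36.1)
    = √(186,628.25) ≈ 432.00 → Q = 432 units
Cycle time = (working days × Q)/D = (360 × 432) / 7,260 = 21.421 days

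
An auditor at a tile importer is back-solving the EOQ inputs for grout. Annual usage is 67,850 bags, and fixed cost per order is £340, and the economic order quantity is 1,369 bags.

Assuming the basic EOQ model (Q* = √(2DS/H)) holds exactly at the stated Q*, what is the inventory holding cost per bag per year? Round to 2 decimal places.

Since Q* = (2DS/H)^½, squaring gives Q*²·H = 2DS.
H = 2DS / Q² = 2 × 67,850 × 340 / 1,369² = 24.6179

£24.62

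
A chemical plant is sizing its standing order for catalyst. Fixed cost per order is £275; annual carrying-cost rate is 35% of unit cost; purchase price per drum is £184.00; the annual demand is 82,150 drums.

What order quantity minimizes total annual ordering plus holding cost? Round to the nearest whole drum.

Carrying cost H = £184 × 35% = £64.4000/drum/yr
Q* = √(2·D·S / H) = √(2·82,150·275 / 64.4) = √701,591.6 ≈ 837.61

838 drums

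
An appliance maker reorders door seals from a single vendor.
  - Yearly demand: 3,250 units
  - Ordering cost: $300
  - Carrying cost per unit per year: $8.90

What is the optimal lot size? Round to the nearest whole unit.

2DS/H = 2·3,250·300/8.9 = 219,101.12
EOQ = √219,101.12 ≈ 468.08

468 units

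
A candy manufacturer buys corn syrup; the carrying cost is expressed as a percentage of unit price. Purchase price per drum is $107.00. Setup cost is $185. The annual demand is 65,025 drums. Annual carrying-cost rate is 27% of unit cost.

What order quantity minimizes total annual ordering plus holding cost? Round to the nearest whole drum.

913 drums

Carrying cost H = $107 × 27% = $28.8900/drum/yr
2DS/H = 2·65,025·185/28.89 = 832,788.16
EOQ = √832,788.16 ≈ 912.57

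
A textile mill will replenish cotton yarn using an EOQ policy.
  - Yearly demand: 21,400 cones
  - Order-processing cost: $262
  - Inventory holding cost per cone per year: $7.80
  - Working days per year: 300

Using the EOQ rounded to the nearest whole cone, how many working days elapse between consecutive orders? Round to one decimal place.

Optimal lot size Q* = (2 × 21,400 × $262 / $7.8)^½ ≈ 1,199.02 → Q = 1,199 cones
Days between orders = 300 / (D/Q) = 300 / 17.848 ≈ 16.808

16.8 days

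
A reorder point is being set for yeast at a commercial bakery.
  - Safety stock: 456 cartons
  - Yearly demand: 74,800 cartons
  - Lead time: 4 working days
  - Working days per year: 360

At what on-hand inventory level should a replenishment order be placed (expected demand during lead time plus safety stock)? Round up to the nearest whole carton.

1,288 cartons

Daily demand d = 74,800 / 360 = 207.778 cartons/day
Demand during lead time = 207.778 × 4 = 831.11
Reorder point = 831.11 + 456 = 1,287.11 → round up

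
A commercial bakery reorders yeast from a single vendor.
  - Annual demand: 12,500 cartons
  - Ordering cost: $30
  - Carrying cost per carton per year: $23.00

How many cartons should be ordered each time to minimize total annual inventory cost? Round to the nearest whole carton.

181 cartons

Q* = √(2·D·S / H) = √(2·12,500·30 / 23) = √32,608.7 ≈ 180.58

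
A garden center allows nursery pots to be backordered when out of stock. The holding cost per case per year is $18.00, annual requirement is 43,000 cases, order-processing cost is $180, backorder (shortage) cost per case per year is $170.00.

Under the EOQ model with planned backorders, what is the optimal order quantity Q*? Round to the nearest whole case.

975 cases

Q* = √(2DS/H) · √((H + b)/b)
   = √(2 × 43,000 × 180 / 18) · √((18 + 170) / 170)
   = 927.362 × 1.0516 ≈ 975.22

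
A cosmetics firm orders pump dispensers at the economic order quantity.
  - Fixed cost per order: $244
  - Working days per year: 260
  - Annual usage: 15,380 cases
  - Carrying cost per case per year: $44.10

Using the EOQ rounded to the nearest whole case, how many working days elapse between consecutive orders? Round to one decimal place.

EOQ = √(2DS/H) = √(2 × 15,380 × 244 / 44.1)
    = √(170,191.38) ≈ 412.54 → Q = 413 cases
T = Q/D × 260 days = 413/15,380 × 260 = 6.982 days

7.0 days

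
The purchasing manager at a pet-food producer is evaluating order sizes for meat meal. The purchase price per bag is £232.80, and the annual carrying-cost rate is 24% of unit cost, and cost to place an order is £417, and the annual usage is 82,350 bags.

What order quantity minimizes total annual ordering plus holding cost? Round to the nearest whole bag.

1,109 bags

Carrying cost H = £232.8 × 24% = £55.8720/bag/yr
Optimal lot size Q* = (2 × 82,350 × £417 / £55.872)^½ ≈ 1,108.71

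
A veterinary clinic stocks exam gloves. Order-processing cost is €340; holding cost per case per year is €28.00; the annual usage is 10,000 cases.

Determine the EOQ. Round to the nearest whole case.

493 cases

EOQ = √(2DS/H) = √(2 × 10,000 × 340 / 28)
    = √(242,857.14) ≈ 492.81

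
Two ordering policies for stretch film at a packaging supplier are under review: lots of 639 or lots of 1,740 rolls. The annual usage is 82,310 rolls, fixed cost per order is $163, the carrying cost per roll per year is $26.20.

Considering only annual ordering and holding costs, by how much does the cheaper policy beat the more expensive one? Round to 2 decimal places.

$1,137.61

TC(Q) = (D/Q)S + (Q/2)H
TC(639) = (82,310/639)×163 + (639/2)×26.2 = $29,367.03
TC(1,740) = (82,310/1,740)×163 + (1,740/2)×26.2 = $30,504.65
|ΔTC| = |$29,367.03 − $30,504.65| = $1,137.61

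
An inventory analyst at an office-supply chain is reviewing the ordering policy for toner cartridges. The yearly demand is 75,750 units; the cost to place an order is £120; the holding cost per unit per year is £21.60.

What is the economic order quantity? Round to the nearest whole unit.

2DS/H = 2·75,750·120/21.6 = 841,666.67
EOQ = √841,666.67 ≈ 917.42

917 units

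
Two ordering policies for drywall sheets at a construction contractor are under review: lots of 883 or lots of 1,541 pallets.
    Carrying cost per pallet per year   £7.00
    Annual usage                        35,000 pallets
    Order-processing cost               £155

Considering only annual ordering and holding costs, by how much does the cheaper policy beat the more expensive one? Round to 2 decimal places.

£320.39

Annual cost at Q: ordering D·S/Q plus holding Q·H/2.
TC(883) = (35,000/883)×155 + (883/2)×7 = £9,234.33
TC(1,541) = (35,000/1,541)×155 + (1,541/2)×7 = £8,913.94
|ΔTC| = |£9,234.33 − £8,913.94| = £320.39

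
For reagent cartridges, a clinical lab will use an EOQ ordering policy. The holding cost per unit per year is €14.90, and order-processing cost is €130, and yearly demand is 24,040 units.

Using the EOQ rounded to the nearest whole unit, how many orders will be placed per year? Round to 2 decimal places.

EOQ = √(2DS/H) = √(2 × 24,040 × 130 / 14.9)
    = √(419,489.93) ≈ 647.68 → Q = 648
Orders per year = D/Q = 24,040 / 648 = 37.099

37.10 orders per year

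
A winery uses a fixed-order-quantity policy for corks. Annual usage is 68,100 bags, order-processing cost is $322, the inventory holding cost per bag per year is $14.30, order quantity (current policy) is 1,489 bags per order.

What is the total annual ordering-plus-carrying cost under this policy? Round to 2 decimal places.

Annual ordering cost = (D/Q)·S = (68,100/1,489) × 322 = $14,726.80
Annual holding cost  = (Q/2)·H = (1,489/2) × 14.3 = $10,646.35
Total = $14,726.80 + $10,646.35 = $25,373.15

$25,373.15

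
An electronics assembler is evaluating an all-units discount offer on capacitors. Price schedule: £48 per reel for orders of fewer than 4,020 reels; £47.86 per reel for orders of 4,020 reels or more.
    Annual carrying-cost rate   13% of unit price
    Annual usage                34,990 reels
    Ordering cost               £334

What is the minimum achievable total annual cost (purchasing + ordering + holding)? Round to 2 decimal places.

H₁ = 13%×£48 = £6.2400;  H₂ = 13%×£47.86 = £6.2218
EOQ₁ = √(2×34,990×334/6.2400) = 1,935.39  (< 4,020, feasible at tier 1)
EOQ₂ = √(2×34,990×334/6.2218) = 1,938.22  (< 4,020 → use Q = 4,020 at tier-2 price)
TC(tier 1 (EOQ₁), Q≈1,935.4) = £1,691,596.82
TC(tier 2, Q≈4,020.0) = £1,690,034.35
Minimum at tier 2: £1,690,034.35

£1,690,034.35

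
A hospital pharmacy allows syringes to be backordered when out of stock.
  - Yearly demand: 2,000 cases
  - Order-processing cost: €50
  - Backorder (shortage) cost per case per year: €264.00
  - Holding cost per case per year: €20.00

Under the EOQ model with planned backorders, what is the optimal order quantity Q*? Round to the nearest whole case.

Q* = √(2DS/H) · √((H + b)/b)
   = √(2 × 2,000 × 50 / 20) · √((20 + 264) / 264)
   = 100.000 × 1.0372 ≈ 103.72

104 cases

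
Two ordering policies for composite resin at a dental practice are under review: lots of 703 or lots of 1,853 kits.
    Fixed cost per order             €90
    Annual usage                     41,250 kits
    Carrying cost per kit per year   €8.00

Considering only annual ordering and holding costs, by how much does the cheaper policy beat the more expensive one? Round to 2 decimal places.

Annual cost at Q: ordering D·S/Q plus holding Q·H/2.
TC(703) = (41,250/703)×90 + (703/2)×8 = €8,092.94
TC(1,853) = (41,250/1,853)×90 + (1,853/2)×8 = €9,415.51
|ΔTC| = |€8,092.94 − €9,415.51| = €1,322.57

€1,322.57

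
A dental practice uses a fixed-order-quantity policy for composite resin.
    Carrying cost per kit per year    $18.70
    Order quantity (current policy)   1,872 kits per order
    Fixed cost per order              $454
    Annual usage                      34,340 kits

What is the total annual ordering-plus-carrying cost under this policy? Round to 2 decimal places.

$25,831.38

Orders/yr = 34,340/1,872 = 18.344; ordering cost = 18.344 × $454 = $8,328.18
Average inventory = 1,872/2 = 936; holding cost = 936 × $18.7 = $17,503.20
Total = $8,328.18 + $17,503.20 = $25,831.38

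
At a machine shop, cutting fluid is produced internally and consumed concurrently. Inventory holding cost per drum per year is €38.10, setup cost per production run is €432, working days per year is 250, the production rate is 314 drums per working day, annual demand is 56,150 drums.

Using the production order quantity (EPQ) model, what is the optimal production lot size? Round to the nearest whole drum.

2,115 drums

d = 56,150/250 = 224.6000 drums/day;  effective holding cost H(1 − d/p) = 38.1·(1 − 224.6000/314) = 10.84758
Q* = √(2DS / H_eff) = √(2·56,150·432 / 10.84758) ≈ 2,114.78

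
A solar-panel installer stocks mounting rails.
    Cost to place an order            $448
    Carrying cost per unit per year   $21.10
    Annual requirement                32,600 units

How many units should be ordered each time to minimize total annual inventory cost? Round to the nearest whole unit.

2DS/H = 2·32,600·448/21.1 = 1,384,341.23
EOQ = √1,384,341.23 ≈ 1,176.58

1,177 units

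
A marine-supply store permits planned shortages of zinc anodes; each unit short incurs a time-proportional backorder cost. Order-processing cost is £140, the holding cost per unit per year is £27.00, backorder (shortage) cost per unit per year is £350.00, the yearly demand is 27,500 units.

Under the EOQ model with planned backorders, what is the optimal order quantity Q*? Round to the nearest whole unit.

554 units

Basic EOQ = √(2·27,500·140/27) = 534.027
Backorder adjustment √((H+b)/b) = √((27+350)/350) = 1.0379
Q* = 534.027 × 1.0379 ≈ 554.24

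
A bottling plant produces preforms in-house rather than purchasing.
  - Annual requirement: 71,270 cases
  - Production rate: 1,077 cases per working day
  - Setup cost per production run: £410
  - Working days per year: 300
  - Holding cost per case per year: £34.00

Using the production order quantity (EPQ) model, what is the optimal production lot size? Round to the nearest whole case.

1,485 cases

Daily demand d = 71,270/300 = 237.567; p = 1077; 1 − d/p = 0.77942
EPQ = √(2DS / (H(1 − d/p)))
    = √(2 × 71,270 × 410 / (34 × 0.77942)) ≈ 1,485.03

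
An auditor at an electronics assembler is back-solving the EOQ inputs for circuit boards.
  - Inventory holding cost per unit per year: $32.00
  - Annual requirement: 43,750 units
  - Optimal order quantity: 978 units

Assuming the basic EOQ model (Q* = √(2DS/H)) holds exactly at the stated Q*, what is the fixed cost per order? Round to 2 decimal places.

$349.80

EOQ relation: Q² = 2DS/H, so rearrange for the unknown.
S = Q²H / (2D) = 978² × 32 / (2 × 43,750) = 349.7999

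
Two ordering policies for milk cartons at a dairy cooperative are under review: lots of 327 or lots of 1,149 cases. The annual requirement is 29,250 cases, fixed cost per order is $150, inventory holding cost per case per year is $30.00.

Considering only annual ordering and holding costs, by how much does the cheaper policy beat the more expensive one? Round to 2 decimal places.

Annual cost at Q: ordering D·S/Q plus holding Q·H/2.
TC(327) = (29,250/327)×150 + (327/2)×30 = $18,322.43
TC(1,149) = (29,250/1,149)×150 + (1,149/2)×30 = $21,053.54
Cheaper: Q = 327.  Difference = $2,731.11

$2,731.11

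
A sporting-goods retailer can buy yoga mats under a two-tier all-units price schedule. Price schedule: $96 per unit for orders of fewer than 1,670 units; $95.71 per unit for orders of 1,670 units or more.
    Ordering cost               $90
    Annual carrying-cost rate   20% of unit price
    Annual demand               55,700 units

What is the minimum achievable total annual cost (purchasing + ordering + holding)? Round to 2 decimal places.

H₁ = 20%×$96 = $19.2000;  H₂ = 20%×$95.71 = $19.1420
EOQ₁ = √(2×55,700×90/19.2000) = 722.63  (< 1,670, feasible at tier 1)
EOQ₂ = √(2×55,700×90/19.1420) = 723.72  (< 1,670 → use Q = 1,670 at tier-2 price)
TC(tier 1 (EOQ₁), Q≈722.6) = $5,361,074.41
TC(tier 2, Q≈1,670.0) = $5,350,032.37
Minimum at tier 2: $5,350,032.37

$5,350,032.37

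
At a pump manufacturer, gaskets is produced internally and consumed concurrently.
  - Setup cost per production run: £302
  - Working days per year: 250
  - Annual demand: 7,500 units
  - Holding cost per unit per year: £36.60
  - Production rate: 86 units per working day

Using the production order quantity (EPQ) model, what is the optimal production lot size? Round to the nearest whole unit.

436 units

d = 7,500/250 = 30.0000 units/day;  effective holding cost H(1 − d/p) = 36.6·(1 − 30.0000/86) = 23.83256
Q* = √(2DS / H_eff) = √(2·7,500·302 / 23.83256) ≈ 435.98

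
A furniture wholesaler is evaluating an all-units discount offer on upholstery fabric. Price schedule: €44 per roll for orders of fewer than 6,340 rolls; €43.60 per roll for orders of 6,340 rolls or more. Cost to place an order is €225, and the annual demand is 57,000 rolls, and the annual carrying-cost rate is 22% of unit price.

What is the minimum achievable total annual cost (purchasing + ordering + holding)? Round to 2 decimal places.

€2,517,629.51

H₁ = 22%×€44 = €9.6800;  H₂ = 22%×€43.60 = €9.5920
EOQ₁ = √(2×57,000×225/9.6800) = 1,627.82  (< 6,340, feasible at tier 1)
EOQ₂ = √(2×57,000×225/9.5920) = 1,635.27  (< 6,340 → use Q = 6,340 at tier-2 price)
TC(tier 1 (EOQ₁), Q≈1,627.8) = €2,523,757.28
TC(tier 2, Q≈6,340.0) = €2,517,629.51
Minimum at tier 2: €2,517,629.51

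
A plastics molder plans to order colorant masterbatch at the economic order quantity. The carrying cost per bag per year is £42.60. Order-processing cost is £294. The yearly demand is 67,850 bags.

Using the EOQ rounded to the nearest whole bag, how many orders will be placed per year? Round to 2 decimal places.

EOQ = √(2DS/H) = √(2 × 67,850 × 294 / 42.6)
    = √(936,521.13) ≈ 967.74 → Q = 968
N = D/Q = 67,850/968 ≈ 70.093 orders/yr

70.09 orders per year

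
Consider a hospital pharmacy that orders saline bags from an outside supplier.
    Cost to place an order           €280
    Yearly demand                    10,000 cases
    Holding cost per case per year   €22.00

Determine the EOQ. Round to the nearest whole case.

505 cases

2DS/H = 2·10,000·280/22 = 254,545.45
EOQ = √254,545.45 ≈ 504.52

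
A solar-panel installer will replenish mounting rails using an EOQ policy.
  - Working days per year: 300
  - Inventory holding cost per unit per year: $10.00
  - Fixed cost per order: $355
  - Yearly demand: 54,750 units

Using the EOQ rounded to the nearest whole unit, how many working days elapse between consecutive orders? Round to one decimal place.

10.8 days

Optimal lot size Q* = (2 × 54,750 × $355 / $10)^½ ≈ 1,971.61 → Q = 1,972 units
Cycle time = (working days × Q)/D = (300 × 1,972) / 54,750 = 10.805 days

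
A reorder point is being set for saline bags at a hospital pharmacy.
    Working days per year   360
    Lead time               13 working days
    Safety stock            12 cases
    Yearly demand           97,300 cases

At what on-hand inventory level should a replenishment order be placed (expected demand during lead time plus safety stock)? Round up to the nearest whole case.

Daily demand d = 97,300 / 360 = 270.278 cases/day
Demand during lead time = 270.278 × 13 = 3,513.61
Reorder point = 3,513.61 + 12 = 3,525.61 → round up

3,526 cases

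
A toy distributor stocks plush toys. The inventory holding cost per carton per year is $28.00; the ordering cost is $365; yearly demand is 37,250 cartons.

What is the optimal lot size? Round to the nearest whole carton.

Q* = √(2·D·S / H) = √(2·37,250·365 / 28) = √971,160.7 ≈ 985.47

985 cartons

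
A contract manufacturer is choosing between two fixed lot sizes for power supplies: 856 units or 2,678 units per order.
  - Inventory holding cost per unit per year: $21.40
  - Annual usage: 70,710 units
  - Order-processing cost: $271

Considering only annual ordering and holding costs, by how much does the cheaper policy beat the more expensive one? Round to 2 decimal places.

$4,264.90

TC(Q) = (D/Q)S + (Q/2)H
TC(856) = (70,710/856)×271 + (856/2)×21.4 = $31,545.19
TC(2,678) = (70,710/2,678)×271 + (2,678/2)×21.4 = $35,810.09
Cheaper: Q = 856.  Difference = $4,264.90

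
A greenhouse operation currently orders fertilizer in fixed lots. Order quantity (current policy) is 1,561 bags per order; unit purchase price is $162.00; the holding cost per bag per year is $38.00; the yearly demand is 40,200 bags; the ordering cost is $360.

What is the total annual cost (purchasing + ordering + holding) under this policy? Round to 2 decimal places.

$6,551,329.98

Orders/yr = 40,200/1,561 = 25.753; ordering cost = 25.753 × $360 = $9,270.98
Average inventory = 1,561/2 = 780.5; holding cost = 780.5 × $38 = $29,659.00
Purchase cost = D·C = 40,200 × 162 = $6,512,400.00
Total = $9,270.98 + $29,659.00 + $6,512,400.00 = $6,551,329.98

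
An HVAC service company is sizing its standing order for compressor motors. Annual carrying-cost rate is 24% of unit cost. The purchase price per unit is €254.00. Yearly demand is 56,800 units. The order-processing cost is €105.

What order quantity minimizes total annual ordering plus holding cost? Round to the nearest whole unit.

Carrying cost H = €254 × 24% = €60.9600/unit/yr
2DS/H = 2·56,800·105/60.96 = 195,669.29
EOQ = √195,669.29 ≈ 442.35

442 units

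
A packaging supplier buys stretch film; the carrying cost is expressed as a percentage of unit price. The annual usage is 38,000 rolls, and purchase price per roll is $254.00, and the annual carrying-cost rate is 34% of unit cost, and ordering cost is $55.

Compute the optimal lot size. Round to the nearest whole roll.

220 rolls

Carrying cost H = $254 × 34% = $86.3600/roll/yr
EOQ = √(2DS/H) = √(2 × 38,000 × 55 / 86.36)
    = √(48,402.04) ≈ 220.00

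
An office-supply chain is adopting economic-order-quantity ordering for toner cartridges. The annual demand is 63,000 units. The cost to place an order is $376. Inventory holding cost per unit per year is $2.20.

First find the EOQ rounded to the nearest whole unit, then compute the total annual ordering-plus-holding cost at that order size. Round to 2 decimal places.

2DS/H = 2·63,000·376/2.2 = 21,534,545.45
EOQ = √21,534,545.45 ≈ 4,640.53 → Q = 4,641 units
Orders/yr = 63,000/4,641 = 13.575; ordering cost = 13.575 × $376 = $5,104.07
Average inventory = 4,641/2 = 2320.5; holding cost = 2320.5 × $2.2 = $5,105.10
Total = $5,104.07 + $5,105.10 = $10,209.17

$10,209.17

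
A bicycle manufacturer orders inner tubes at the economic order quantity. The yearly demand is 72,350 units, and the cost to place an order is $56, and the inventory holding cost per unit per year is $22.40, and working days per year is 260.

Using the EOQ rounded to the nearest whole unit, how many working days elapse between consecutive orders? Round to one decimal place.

EOQ = √(2DS/H) = √(2 × 72,350 × 56 / 22.4)
    = √(361,750.00) ≈ 601.46 → Q = 601 units
Cycle time = (working days × Q)/D = (260 × 601) / 72,350 = 2.160 days

2.2 days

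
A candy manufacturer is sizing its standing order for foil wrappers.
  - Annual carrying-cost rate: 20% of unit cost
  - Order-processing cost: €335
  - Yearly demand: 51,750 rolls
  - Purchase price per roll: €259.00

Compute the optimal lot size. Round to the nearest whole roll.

818 rolls

Carrying cost H = €259 × 20% = €51.8000/roll/yr
EOQ = √(2DS/H) = √(2 × 51,750 × 335 / 51.8)
    = √(669,353.28) ≈ 818.14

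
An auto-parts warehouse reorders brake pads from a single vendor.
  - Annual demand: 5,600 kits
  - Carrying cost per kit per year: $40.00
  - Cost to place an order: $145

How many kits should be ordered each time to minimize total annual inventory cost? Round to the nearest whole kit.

201 kits

2DS/H = 2·5,600·145/40 = 40,600.00
EOQ = √40,600.00 ≈ 201.49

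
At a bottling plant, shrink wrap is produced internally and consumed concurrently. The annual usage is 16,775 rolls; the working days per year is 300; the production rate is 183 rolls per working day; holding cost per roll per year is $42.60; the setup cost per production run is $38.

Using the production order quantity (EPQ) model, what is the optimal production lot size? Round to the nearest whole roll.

d = 16,775/300 = 55.9167 rolls/day;  effective holding cost H(1 − d/p) = 42.6·(1 − 55.9167/183) = 29.58333
Q* = √(2DS / H_eff) = √(2·16,775·38 / 29.58333) ≈ 207.59

208 rolls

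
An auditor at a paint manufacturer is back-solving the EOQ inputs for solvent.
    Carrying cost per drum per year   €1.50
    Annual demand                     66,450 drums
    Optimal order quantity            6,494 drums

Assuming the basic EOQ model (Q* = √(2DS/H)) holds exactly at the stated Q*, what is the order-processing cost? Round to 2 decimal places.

Since Q* = (2DS/H)^½, squaring gives Q*²·H = 2DS.
S = Q²H / (2D) = 6,494² × 1.5 / (2 × 66,450) = 475.9823

€475.98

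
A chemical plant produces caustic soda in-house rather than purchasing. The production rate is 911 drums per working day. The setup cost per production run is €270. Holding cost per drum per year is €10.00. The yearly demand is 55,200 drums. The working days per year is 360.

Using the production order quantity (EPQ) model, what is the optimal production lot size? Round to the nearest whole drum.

d = 55,200/360 = 153.3333 drums/day;  effective holding cost H(1 − d/p) = 10·(1 − 153.3333/911) = 8.31687
Q* = √(2DS / H_eff) = √(2·55,200·270 / 8.31687) ≈ 1,893.16

1,893 drums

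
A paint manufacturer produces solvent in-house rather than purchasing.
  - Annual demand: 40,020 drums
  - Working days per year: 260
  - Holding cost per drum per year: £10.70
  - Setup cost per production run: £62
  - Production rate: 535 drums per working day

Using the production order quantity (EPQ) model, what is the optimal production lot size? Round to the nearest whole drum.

Daily demand d = 40,020/260 = 153.923; p = 535; 1 − d/p = 0.71229
EPQ = √(2DS / (H(1 − d/p)))
    = √(2 × 40,020 × 62 / (10.7 × 0.71229)) ≈ 806.92

807 drums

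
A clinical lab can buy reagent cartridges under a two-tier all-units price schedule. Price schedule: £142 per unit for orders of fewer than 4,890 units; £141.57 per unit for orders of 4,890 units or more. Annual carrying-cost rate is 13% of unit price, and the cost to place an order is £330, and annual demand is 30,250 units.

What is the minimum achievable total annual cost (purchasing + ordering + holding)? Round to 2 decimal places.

H₁ = 13%×£142 = £18.4600;  H₂ = 13%×£141.57 = £18.4041
EOQ₁ = √(2×30,250×330/18.4600) = 1,039.97  (< 4,890, feasible at tier 1)
EOQ₂ = √(2×30,250×330/18.4041) = 1,041.54  (< 4,890 → use Q = 4,890 at tier-2 price)
TC(tier 1 (EOQ₁), Q≈1,040.0) = £4,314,697.76
TC(tier 2, Q≈4,890.0) = £4,329,531.94
Minimum at tier 1 (EOQ₁): £4,314,697.76

£4,314,697.76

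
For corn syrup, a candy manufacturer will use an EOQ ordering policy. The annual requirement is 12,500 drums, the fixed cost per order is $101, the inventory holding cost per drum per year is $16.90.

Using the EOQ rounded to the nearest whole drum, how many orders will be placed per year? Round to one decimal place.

32.3 orders per year

Q* = √(2·D·S / H) = √(2·12,500·101 / 16.9) = √149,408.3 ≈ 386.53 → Q = 387
Orders per year = D/Q = 12,500 / 387 = 32.300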